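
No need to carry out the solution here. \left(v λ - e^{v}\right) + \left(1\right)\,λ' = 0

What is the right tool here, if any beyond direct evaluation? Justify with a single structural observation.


Diagnosis: a linear integrating factor — first power of λ, nonzero forcing: the integrating-factor recipe applies verbatim with p = v.


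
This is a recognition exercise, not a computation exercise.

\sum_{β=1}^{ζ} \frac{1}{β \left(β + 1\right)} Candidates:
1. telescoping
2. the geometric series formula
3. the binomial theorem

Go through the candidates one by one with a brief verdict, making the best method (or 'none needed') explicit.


Diagnosis: telescoping — poles of \frac{1}{β \left(β + 1\right)} differ by an integer, the telltale of a telescoping partial-fraction sum.
- telescoping — applies; the problem has the shape this method handles.
- the geometric series formula: consecutive terms are not related by a fixed multiplier.
- the binomial theorem: there is no sum-raised-to-a-power identity hiding in these terms.


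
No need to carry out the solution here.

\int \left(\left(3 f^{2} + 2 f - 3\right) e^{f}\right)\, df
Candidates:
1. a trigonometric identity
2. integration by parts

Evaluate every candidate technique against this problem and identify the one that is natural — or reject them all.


Diagnosis: integration by parts — a polynomial factor 3 f^{2} + 2 f - 3 multiplies e^{f}; differentiating 3 f^{2} + 2 f - 3 lowers its degree while e^{f} integrates cleanly, so parts wins.
- a trigonometric identity — with no trigonometric functions present, identity rewriting has no target.
- integration by parts — applicable, and directly so.


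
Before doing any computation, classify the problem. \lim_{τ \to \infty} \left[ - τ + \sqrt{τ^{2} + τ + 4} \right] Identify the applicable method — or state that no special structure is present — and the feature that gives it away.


Technique: conjugate multiplication — both pieces blow up but their difference is finite; the conjugate trick rationalizes \sqrt{τ^{2} + τ + 4} - τ.


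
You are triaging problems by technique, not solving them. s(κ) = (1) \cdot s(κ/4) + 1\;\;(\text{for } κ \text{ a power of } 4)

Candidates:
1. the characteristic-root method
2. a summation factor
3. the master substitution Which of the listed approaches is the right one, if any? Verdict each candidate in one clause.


Method: the master substitution — treat m = log base 4 of κ as the new clock: one recursion step advances m by one while κ scales by 4.
- the characteristic-root method: a divided-index call is not the fixed-shift linear shape that characteristic roots solve.
- a summation factor — the recursion divides its index rather than shifting it — there is no previous-term chain for a summation factor to telescope.
- the master substitution: yes, a natural case for it.


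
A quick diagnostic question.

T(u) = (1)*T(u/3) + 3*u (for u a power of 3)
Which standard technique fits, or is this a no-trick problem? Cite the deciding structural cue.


Diagnosis: the master substitution — treat m = log base 3 of u as the new clock: one recursion step advances m by one while u scales by 3.


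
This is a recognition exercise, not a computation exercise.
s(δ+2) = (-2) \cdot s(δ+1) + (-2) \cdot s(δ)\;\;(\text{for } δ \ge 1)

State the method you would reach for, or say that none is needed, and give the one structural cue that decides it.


Verdict: the characteristic-root method — fixed numeric weights on consecutive terms and no forcing term added: the root method in its home territory.


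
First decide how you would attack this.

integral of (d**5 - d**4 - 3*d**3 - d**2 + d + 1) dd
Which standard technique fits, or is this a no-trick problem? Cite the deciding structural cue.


Verdict: no special technique — a term-by-term power-rule job in d; no substitution or rearrangement earns its keep here.


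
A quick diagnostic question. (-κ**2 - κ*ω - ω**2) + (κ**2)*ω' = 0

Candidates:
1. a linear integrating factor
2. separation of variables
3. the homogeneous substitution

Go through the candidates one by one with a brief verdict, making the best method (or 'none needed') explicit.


Diagnosis: the homogeneous substitution — solved for the derivative, the right side is unchanged under scaling κ and ω together — it depends only on the ratio ω/κ, so substitute a single ratio variable.
- a linear integrating factor: the unknown enters nonlinearly (through a power, a denominator, or a transcendental function), which the linear integrating-factor recipe cannot absorb as-is — any repair would come from a preliminary substitution, not the factor.
- separation of variables — no division isolates the independent variable from the unknown.
- the homogeneous substitution: a fit — the right tool for this form.


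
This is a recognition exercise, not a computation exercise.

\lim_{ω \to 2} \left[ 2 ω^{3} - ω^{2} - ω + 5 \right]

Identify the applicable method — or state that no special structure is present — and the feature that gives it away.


Method: no special technique — no denominator vanishes and nothing blows up at 2: direct substitution is the whole computation.


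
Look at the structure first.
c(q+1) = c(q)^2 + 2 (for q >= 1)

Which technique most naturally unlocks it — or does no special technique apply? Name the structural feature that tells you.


Diagnosis: no special technique — nonlinear feedback in the recursion rules out every root- or factor-based technique.


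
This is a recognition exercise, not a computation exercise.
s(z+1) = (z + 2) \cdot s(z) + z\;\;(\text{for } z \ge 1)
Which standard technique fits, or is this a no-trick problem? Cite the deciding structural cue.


Method: a summation factor — one-term recursion with variable weight z + 2 is solved by product normalization, not by root-finding.


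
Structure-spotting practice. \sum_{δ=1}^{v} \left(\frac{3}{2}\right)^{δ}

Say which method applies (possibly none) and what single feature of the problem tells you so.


Diagnosis: the geometric series formula — each term is \frac{3}{2} times the previous one, so the geometric-series formula applies directly.


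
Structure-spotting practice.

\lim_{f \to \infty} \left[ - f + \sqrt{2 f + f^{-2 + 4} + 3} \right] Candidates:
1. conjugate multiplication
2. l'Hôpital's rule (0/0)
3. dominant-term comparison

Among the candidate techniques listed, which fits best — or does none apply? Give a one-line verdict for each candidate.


Method: conjugate multiplication — the difference \sqrt{2 f + f^{-2 + 4} + 3} - f is an ∞ − ∞ stalemate; its conjugate partner breaks the tie.
- conjugate multiplication — a fit — the right tool for this form.
- l'Hôpital's rule (0/0) — substitution produces ∞ − ∞ rather than a vanishing quotient; the rule needs a 0/0 ratio to act on.
- dominant-term comparison: no ranking of term growth rates resolves the limit here.


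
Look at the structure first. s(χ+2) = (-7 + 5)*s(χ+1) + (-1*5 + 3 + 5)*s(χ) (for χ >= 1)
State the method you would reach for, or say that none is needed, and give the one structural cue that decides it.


Verdict: the characteristic-root method — the recurrence is linear and homogeneous with constant coefficients, so the ansatz r^χ turns it into a polynomial equation for r.


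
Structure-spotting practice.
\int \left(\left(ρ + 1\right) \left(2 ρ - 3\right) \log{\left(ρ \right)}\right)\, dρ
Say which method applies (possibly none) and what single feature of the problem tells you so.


Best approach: integration by parts — with u = \log{\left(ρ \right)} the logarithm disappears after one differentiation, leaving a power-rule integral.


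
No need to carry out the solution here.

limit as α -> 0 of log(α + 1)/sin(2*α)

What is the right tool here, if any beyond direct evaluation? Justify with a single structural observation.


Verdict: l'Hôpital's rule (0/0) — plug in 0: top and bottom both hit zero, so differentiate each and retry. Expanding numerator and denominator to first order gives the same value — the rule automates exactly that.


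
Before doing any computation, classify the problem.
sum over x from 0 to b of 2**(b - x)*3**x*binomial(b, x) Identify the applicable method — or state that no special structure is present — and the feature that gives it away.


Method: the binomial theorem — binomial(b, x) weighting matched powers of 3 and 2 is the expanded form of (3 + 2)^b — fold it back up.


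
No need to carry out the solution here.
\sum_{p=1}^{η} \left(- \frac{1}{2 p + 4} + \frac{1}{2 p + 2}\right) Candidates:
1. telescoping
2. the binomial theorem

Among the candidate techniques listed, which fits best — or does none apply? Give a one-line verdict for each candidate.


Diagnosis: telescoping — difference-of-shifts structure (each term adds \frac{1}{2 p + 2}, then subtracts its one-index-advanced value, which the following term adds back) leaves only the first and last pieces standing.
- telescoping — yes — fits the structure here.
- the binomial theorem — there is no sum-raised-to-a-power identity hiding in these terms.


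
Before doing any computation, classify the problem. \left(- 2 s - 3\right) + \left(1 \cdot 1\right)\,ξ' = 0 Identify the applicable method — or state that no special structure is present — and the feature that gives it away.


Best approach: no special technique — solved for the derivative, no ξ appears — this is antidifferentiation in s wearing ODE clothing.


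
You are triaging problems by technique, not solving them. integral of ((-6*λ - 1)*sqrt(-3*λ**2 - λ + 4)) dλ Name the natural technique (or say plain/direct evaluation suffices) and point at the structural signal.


Technique: u-substitution — read it as f(-3*λ**2 - λ + 4) times a constant multiple of d(-3*λ**2 - λ + 4): one substitution, u = -3*λ**2 - λ + 4, finishes it.


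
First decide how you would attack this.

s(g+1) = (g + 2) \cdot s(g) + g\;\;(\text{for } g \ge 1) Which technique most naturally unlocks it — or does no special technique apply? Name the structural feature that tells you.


Diagnosis: a summation factor — the coefficient g + 2 drifts with the index, so no fixed root exists; normalizing by the cumulative product telescopes it.


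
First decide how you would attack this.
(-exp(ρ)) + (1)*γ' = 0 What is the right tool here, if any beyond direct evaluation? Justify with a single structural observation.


Technique: no special technique — the slope is a function of ρ alone, so integrate both sides directly.


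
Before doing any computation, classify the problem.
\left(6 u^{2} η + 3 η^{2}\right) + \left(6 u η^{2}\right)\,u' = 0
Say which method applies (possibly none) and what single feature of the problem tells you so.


Verdict: the exact-equation method — checking ∂/∂u of 6 u^{2} η + 3 η^{2} against ∂/∂η of 6 u η^{2}: they match — the equation is exact as it stands.


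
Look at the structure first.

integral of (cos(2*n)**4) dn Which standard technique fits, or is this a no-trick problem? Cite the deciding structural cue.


Verdict: a trigonometric identity — cos(2*n)**4 calls for power reduction: rewrite via double angles before any antiderivative is attempted.


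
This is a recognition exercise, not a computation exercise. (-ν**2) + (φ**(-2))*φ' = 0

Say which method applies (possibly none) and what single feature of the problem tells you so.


Verdict: separation of variables — solved for the derivative, the right side splits multiplicatively into a function of each variable alone — divide and integrate each side. The cross-partial test also passes here (vacuously, each side single-variable); the potential-function route would work, separation is simply more immediate.


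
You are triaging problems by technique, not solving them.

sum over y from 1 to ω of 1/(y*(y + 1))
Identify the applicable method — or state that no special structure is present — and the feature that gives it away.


Best approach: telescoping — one partial-fraction pass turns 1/(y*(y + 1)) into a shifted difference, and shifted differences telescope.


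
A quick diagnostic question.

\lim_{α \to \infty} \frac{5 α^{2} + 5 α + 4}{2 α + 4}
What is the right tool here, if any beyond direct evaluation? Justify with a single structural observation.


Verdict: dominant-term comparison — as α grows, only the highest-degree terms matter — compare leading terms and read the limit off. Viewed as a single quotient this is an ∞/∞ form — an at-infinity application of l'Hôpital's rule would also resolve it; comparing leading growth reads the answer without differentiating.


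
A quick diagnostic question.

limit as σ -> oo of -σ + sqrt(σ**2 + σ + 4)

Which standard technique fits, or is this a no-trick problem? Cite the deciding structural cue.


Verdict: conjugate multiplication — an infinity-minus-infinity difference with a surviving radical — multiply by the conjugate to cancel the divergence.


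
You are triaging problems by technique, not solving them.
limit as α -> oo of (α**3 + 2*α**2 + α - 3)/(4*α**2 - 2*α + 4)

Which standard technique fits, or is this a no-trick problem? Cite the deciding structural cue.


Diagnosis: dominant-term comparison — divide through by the highest power of α; every lower-order term dies and the dominant terms decide the limit. Differentiating the expression as a single quotient would eventually settle it as well; matching dominant growth settles it immediately.


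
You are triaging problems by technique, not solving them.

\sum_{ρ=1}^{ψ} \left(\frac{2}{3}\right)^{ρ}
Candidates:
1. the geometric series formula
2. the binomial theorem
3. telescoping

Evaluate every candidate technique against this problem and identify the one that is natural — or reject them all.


Verdict: the geometric series formula — check a ratio of consecutive terms: it is \frac{2}{3}, independent of the index, so the geometric formula closes the sum.
- the geometric series formula: yes, a natural case for it.
- the binomial theorem: the terms lack the binomial-coefficient-weighted complementary-power pattern of an expansion.
- telescoping — computed from the summand as displayed, the partial sums build up without the pairwise collapse telescoping exploits.


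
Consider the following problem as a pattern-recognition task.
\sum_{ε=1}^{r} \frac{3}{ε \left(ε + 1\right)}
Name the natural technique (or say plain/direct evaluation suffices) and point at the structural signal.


Verdict: telescoping — one partial-fraction pass turns \frac{3}{ε \left(ε + 1\right)} into a shifted difference, and shifted differences telescope.


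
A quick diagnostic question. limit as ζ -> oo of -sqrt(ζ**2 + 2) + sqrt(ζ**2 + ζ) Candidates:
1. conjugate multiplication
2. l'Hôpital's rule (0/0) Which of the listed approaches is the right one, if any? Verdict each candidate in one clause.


Technique: conjugate multiplication — the ∞ − ∞ radical form is the exact trigger for the conjugate maneuver.
- conjugate multiplication: yes — fits the structure here.
- l'Hôpital's rule (0/0): no quotient structure at all: the clash is ∞ minus ∞, which rationalizing converts into a tractable ratio.


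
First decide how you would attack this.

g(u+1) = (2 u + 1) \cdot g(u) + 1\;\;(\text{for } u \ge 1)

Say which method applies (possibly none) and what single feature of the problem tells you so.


Diagnosis: a summation factor — because the multiplier 2 u + 1 is index-dependent, divide through by its running product and sum the resulting differences.


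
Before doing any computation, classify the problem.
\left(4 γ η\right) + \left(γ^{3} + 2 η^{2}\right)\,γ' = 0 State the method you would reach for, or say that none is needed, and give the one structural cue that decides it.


Verdict: the exact-equation method — because the two cross partials coincide, the form is conservative as written — recover its potential in (η, γ).


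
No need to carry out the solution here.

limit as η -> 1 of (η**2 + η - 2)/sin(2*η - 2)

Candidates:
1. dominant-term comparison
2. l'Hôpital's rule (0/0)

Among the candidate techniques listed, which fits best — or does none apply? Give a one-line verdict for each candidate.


Best approach: l'Hôpital's rule (0/0) — plug in 1: top and bottom both hit zero, so differentiate each and retry. A first-order expansion at the point is an equally standard path; the rule packages it.
- dominant-term comparison — no dominant power emerges to decide the limit by degree comparison.
- l'Hôpital's rule (0/0) — applicable, and directly so.


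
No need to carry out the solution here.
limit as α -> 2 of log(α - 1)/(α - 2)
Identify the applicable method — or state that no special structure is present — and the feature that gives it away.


Best approach: l'Hôpital's rule (0/0) — both numerator and denominator vanish at 2: the genuine 0/0 indeterminate that l'Hôpital exists for. One could equally expand both pieces locally and compare leading terms; the rule does that in one stroke.


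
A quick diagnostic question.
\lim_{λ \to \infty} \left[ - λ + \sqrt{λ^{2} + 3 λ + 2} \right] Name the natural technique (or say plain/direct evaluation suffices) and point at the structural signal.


Technique: conjugate multiplication — an infinity-minus-infinity difference with a surviving radical — multiply by the conjugate to cancel the divergence.


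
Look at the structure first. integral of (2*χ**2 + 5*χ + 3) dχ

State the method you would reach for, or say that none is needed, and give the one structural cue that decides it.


Technique: no special technique — a term-by-term power-rule job in χ; no substitution or rearrangement earns its keep here.


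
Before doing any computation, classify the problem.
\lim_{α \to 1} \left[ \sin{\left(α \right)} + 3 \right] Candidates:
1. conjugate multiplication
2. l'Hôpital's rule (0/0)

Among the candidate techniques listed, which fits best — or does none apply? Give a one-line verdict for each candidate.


Method: no special technique — no vanishing denominator and no indeterminate clash at the point — evaluation is immediate.
- conjugate multiplication — rationalization has no target — no divergent radical difference appears.
- l'Hôpital's rule (0/0) — substituting the point produces a determinate value, not a 0 over 0 clash.


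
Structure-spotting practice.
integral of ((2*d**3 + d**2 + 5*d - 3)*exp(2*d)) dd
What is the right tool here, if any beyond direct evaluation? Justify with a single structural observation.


Technique: integration by parts — a polynomial 2*d**3 + d**2 + 5*d - 3 against the kernel exp(2*d) is the signature bounded-ladder case for integration by parts.


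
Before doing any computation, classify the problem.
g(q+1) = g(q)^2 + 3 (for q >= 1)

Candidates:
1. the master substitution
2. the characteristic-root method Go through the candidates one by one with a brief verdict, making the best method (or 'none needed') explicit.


Method: no special technique — nonlinear feedback in the recursion rules out every root- or factor-based technique.
- the master substitution — this is shift-type recursion, outside the divide-and-conquer template.
- the characteristic-root method — nonlinearity rules out exponential-mode superposition from the start.


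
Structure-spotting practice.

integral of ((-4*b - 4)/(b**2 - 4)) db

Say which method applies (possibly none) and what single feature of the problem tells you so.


Diagnosis: partial fractions — rational integrand, reducible denominator b**2 - 4: decompose first, integrate second.


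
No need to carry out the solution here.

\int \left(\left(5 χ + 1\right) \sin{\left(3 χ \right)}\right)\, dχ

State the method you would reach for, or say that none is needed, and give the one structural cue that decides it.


Method: integration by parts — a polynomial 5 χ + 1 against the kernel \sin{\left(3 χ \right)} is the signature bounded-ladder case for integration by parts.


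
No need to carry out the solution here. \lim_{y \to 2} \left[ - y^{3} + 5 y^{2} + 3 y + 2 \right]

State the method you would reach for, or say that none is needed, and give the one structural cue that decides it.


Verdict: no special technique — no denominator vanishes and nothing blows up at 2: direct substitution is the whole computation.


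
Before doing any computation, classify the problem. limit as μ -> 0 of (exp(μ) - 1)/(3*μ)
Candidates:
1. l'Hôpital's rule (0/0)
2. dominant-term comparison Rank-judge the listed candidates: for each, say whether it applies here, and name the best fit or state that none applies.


Diagnosis: l'Hôpital's rule (0/0) — substituting 0 gives 0 over 0; differentiate top and bottom once and re-evaluate. The standard small-argument limits would also carry it; the rule is the systematic route.
- l'Hôpital's rule (0/0) — applicable, and directly so.
- dominant-term comparison — this limit is not decided by comparing leading-term growth at infinity.


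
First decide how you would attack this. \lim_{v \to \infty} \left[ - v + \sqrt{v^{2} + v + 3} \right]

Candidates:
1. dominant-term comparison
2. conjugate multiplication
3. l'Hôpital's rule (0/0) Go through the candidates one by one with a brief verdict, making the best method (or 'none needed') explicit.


Method: conjugate multiplication — an infinity-minus-infinity difference with a surviving radical — multiply by the conjugate to cancel the divergence.
- dominant-term comparison: this is not a rational comparison of growth rates at infinity.
- conjugate multiplication — applicable, and directly so.
- l'Hôpital's rule (0/0) — the expression is a difference driving to ∞ − ∞, not a 0/0 quotient — there is no ratio for the rule to differentiate.


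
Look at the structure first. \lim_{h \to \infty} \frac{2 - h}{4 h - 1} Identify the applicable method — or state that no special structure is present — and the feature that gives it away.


Diagnosis: dominant-term comparison — growth-rate triage: the leading powers of h decide the limit, everything else is noise. As a single quotient, the ∞/∞ shape would yield to repeated differentiation as well — the growth comparison gets there in one look.


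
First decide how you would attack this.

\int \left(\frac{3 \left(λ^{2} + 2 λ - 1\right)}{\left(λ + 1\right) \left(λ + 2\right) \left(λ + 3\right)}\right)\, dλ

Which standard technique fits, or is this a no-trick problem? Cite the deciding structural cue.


Best approach: partial fractions — the bottom factors while the top stays lower-degree — split into simple fractions and integrate piece by piece.


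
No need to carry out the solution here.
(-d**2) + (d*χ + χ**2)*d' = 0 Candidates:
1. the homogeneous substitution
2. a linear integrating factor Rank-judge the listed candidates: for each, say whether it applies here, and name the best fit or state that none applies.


Method: the homogeneous substitution — the slope is degree-zero homogeneous: the ratio substitution v = d/χ collapses it. With the right rearrangement (exchanging the roles of the variables where needed), this also fits a Bernoulli template; the homogeneous substitution reads the structure directly.
- the homogeneous substitution: a fit — the right tool for this form.
- a linear integrating factor — a nonlinear term in the unknown puts this outside the integrating-factor template.


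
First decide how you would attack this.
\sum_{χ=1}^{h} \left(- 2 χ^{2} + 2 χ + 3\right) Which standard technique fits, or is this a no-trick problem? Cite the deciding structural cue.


Verdict: no special technique — this is bookkeeping, not technique: standard formulas for sums of constant-multiple powers of χ apply termwise.


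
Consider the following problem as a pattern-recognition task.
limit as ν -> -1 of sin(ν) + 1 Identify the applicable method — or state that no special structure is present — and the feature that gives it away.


Diagnosis: no special technique — the function is continuous at -1; evaluation is itself the limit, no machinery required.


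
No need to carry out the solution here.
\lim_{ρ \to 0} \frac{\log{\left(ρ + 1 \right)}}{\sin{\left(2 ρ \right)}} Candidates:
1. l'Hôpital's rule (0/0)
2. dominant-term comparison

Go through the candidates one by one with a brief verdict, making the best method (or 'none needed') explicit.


Best approach: l'Hôpital's rule (0/0) — both numerator and denominator vanish at 0: the genuine 0/0 indeterminate that l'Hôpital exists for. Known elementary limits would finish this too — the rule just bypasses the case analysis.
- l'Hôpital's rule (0/0): yes — fits the structure here.
- dominant-term comparison — no dominant-degree comparison decides it.


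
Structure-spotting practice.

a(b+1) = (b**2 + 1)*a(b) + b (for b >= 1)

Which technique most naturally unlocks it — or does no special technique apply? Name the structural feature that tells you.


Diagnosis: a summation factor — normalize by the running product of b**2 + 1: the left side becomes a difference, and differences sum.


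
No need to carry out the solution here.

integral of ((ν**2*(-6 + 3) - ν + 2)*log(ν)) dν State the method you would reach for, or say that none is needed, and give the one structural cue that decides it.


Verdict: integration by parts — one parts step with u = log(ν) trades the logarithm for an algebraic integrand.


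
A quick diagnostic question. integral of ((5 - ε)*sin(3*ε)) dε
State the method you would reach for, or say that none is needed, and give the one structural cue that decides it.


Method: integration by parts — 5 - ε dies after finitely many derivatives while sin(3*ε) cycles under integration — the tabular/parts setup.


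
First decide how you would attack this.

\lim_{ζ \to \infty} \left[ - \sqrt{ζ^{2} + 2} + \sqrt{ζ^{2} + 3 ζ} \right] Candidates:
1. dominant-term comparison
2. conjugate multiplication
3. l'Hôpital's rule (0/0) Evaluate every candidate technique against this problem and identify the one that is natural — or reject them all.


Best approach: conjugate multiplication — both pieces blow up but their difference is finite; the conjugate trick rationalizes \sqrt{ζ^{2} + 3 ζ} - \sqrt{ζ^{2} + 2}.
- dominant-term comparison: no dominant-degree comparison decides it.
- conjugate multiplication: applies; the problem has the shape this method handles.
- l'Hôpital's rule (0/0) — no quotient structure at all: the clash is ∞ minus ∞, which rationalizing converts into a tractable ratio.


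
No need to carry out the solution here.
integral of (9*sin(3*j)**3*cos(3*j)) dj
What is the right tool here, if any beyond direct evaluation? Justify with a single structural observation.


Diagnosis: u-substitution — read it as f(sin(3*j)) times a constant multiple of d(sin(3*j)): one substitution, u = sin(3*j), finishes it.


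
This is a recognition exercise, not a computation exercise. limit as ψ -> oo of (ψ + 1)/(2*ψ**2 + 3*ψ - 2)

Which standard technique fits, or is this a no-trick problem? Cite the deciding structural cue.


Diagnosis: dominant-term comparison — divide by the highest power of ψ present: lower-order terms vanish and the dominant ratio remains. As a single quotient, the ∞/∞ shape would yield to repeated differentiation as well — the growth comparison gets there in one look.


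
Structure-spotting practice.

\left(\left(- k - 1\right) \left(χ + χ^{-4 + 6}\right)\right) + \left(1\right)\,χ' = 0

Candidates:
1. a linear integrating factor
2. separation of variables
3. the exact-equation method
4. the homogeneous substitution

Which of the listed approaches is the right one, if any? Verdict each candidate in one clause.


Technique: separation of variables — solved for the derivative, the right side splits multiplicatively into a function of each variable alone — divide and integrate each side. This doubles as a Bernoulli equation in the unknown as written; dividing and integrating works on it directly.
- a linear integrating factor — the unknown enters nonlinearly (through a power, a denominator, or a transcendental function), which the linear integrating-factor recipe cannot absorb as-is — any repair would come from a preliminary substitution, not the factor.
- separation of variables — yes, a natural case for it.
- the exact-equation method — the cross partial derivatives disagree, so no single potential exists.
- the homogeneous substitution: rescaling both variables together changes the slope, so no ratio substitution collapses it.


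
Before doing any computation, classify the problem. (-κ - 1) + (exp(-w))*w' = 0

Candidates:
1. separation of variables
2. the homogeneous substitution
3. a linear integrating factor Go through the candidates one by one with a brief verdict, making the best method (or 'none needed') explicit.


Diagnosis: separation of variables — separating collects all w-dependence with the derivative and leaves all κ-dependence opposite: variables separate.
- separation of variables — yes — fits the structure here.
- the homogeneous substitution — the slope is not a function of the ratio of the variables alone.
- a linear integrating factor: a nonlinear term in the unknown puts this outside the integrating-factor template.


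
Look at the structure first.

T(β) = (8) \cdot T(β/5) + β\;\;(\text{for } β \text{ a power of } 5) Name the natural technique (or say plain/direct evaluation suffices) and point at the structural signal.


Best approach: the master substitution — the argument shrinks by the factor 5, so measure the index on a logarithmic scale and the recursion becomes a shift.


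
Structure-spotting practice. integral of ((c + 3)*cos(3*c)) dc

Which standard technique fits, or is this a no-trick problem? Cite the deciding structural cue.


Method: integration by parts — differentiate c + 3, integrate cos(3*c): each pass lowers the polynomial degree, so parts terminates.


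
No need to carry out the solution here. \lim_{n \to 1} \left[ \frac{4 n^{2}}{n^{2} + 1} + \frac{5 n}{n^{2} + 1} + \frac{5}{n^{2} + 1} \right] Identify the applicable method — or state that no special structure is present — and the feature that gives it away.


Technique: no special technique — no vanishing denominator and no indeterminate clash at the point — evaluation is immediate.


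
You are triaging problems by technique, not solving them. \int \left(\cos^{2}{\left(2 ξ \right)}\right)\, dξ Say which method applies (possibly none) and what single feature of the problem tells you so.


Best approach: a trigonometric identity — \cos^{2}{\left(2 ξ \right)} calls for power reduction: rewrite via double angles before any antiderivative is attempted.


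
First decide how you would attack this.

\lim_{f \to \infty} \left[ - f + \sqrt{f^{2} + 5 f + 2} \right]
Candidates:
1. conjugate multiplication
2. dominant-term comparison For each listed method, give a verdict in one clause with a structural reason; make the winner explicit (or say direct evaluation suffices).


Technique: conjugate multiplication — this difference gives up after one conjugate multiplication — the radical structure cancels against its conjugate.
- conjugate multiplication: applies; the problem has the shape this method handles.
- dominant-term comparison — no dominant-degree comparison decides it.


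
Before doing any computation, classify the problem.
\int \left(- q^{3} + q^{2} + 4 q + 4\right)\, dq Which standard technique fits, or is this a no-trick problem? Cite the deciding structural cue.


Method: no special technique — a term-by-term power-rule job in q; no substitution or rearrangement earns its keep here.


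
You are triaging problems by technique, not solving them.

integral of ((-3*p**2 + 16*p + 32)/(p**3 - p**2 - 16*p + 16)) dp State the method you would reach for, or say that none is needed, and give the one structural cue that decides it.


Method: partial fractions — a proper rational integrand whose denominator splits into simpler factors — decompose into partial fractions first.


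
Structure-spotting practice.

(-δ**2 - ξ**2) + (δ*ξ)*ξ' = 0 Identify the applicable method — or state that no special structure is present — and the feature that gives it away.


Best approach: the homogeneous substitution — the slope's numerator and denominator share total degree; set v = ξ/δ and the equation drops to separable form. This doubles as a Bernoulli equation in the unknown as written; the homogeneous route needs no setup at all.


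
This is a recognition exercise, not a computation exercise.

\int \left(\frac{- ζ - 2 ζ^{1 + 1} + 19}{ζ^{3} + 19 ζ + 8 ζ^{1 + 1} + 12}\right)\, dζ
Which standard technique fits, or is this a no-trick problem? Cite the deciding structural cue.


Diagnosis: partial fractions — once (ζ^{3} + 19 ζ + 8 ζ^{1 + 1} + 12) is factored, each root contributes a simple-fraction term; integrate them one at a time.


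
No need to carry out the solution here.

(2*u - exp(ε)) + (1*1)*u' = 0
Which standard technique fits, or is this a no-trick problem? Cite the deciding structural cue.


Diagnosis: a linear integrating factor — arrange it as u' + 2·u = (the forcing term) and the integrating factor does the rest.


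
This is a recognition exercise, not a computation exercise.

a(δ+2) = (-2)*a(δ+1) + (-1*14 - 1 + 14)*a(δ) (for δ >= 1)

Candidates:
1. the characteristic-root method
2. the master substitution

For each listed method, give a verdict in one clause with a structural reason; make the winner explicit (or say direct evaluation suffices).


Method: the characteristic-root method — try a geometric ansatz r^δ: constant coefficients turn the recurrence into one polynomial equation in r.
- the characteristic-root method — yes, a natural case for it.
- the master substitution — with no divided-index recursive call, reindexing by powers of a base buys nothing.


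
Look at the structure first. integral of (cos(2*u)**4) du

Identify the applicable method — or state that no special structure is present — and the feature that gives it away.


Method: a trigonometric identity — the even exponent on cos(2*u)**4 signals one move: rewrite via cos of the doubled angle.


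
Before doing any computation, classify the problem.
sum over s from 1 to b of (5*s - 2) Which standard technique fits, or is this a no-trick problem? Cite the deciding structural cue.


Best approach: no special technique — the summand is a plain polynomial in s (expanding first if it arrives factored); standard power-sum formulas evaluate it term by term.


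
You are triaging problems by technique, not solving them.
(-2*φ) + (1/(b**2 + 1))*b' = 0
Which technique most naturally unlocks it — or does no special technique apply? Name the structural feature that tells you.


Method: separation of variables — separating collects all b-dependence with the derivative and leaves all φ-dependence opposite: variables separate. The cross-partial test also passes here (vacuously, each side single-variable); the potential-function route would work, separation is simply more immediate.


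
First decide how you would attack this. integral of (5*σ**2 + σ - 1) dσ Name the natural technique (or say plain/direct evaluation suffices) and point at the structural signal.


Technique: no special technique — nothing composite, nothing rational, nothing trigonometric — each constant-multiple power of σ integrates by the power rule alone.


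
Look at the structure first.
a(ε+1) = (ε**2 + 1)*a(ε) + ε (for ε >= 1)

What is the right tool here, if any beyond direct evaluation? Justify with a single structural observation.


Best approach: a summation factor — one step of memory with a weight ε**2 + 1 that changes as the index grows — the summation-factor construction is built for this.


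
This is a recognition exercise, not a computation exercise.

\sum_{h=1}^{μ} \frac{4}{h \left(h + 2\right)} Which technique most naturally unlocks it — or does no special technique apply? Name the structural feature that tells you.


Method: telescoping — one partial-fraction pass turns \frac{4}{h \left(h + 2\right)} into a shifted difference, and shifted differences telescope.


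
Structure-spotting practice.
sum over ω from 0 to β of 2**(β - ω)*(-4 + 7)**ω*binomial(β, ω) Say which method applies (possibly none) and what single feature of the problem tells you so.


Technique: the binomial theorem — binomial coefficients against complementary powers of (-4 + 7) and 2: recognize the binomial expansion and resum.


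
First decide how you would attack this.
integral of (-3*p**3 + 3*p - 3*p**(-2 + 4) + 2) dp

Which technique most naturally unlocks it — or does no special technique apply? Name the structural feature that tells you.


Method: no special technique — nothing composite, nothing rational, nothing trigonometric — each constant-multiple power of p integrates by the power rule alone.


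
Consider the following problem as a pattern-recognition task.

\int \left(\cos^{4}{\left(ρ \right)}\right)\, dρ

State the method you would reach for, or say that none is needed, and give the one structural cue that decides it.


Best approach: a trigonometric identity — \cos^{4}{\left(ρ \right)} is the textbook power-reduction case — identities first, antiderivatives second.


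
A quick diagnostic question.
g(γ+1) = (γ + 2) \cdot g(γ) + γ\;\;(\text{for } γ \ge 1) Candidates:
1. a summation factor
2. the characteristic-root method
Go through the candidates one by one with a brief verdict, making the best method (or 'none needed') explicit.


Best approach: a summation factor — one step of memory with a weight γ + 2 that changes as the index grows — the summation-factor construction is built for this.
- a summation factor — yes, a natural case for it.
- the characteristic-root method — the coefficients vary with the index, breaking the constant-coefficient structure the method needs.


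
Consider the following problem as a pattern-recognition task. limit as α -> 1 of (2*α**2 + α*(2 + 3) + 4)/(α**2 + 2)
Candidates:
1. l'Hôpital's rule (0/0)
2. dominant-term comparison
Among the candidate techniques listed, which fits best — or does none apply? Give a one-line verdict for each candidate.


Best approach: no special technique — no vanishing denominator and no indeterminate clash at the point — evaluation is immediate.
- l'Hôpital's rule (0/0) — substituting the point gives a finite value outright — there is no indeterminate clash to repair.
- dominant-term comparison: this limit is not decided by comparing polynomial growth at infinity.


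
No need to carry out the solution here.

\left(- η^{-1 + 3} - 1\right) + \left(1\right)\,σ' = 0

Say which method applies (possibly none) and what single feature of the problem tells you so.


Diagnosis: no special technique — the slope is a pure function of η; integrate both sides and be done.


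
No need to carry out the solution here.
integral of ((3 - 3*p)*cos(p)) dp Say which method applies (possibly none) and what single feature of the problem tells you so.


Best approach: integration by parts — the integrand splits as 3 - 3*p times cos(p) — repeatedly differentiating the polynomial part kills it, which is the parts ladder.


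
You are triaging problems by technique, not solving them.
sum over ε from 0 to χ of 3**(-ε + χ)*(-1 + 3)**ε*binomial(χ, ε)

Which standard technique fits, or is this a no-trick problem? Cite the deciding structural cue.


Verdict: the binomial theorem — binomial coefficients against complementary powers of (-1 + 3) and 3: recognize the binomial expansion and resum.
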